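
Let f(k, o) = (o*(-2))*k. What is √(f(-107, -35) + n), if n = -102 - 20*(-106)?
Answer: 12*I*√38 ≈ 73.973*I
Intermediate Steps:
f(k, o) = -2*k*o (f(k, o) = (-2*o)*k = -2*k*o)
n = 2018 (n = -102 + 2120 = 2018)
√(f(-107, -35) + n) = √(-2*(-107)*(-35) + 2018) = √(-7490 + 2018) = √(-5472) = 12*I*√38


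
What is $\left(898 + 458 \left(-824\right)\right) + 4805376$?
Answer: $4428882$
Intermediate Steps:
$\left(898 + 458 \left(-824\right)\right) + 4805376 = \left(898 - 377392\right) + 4805376 = -376494 + 4805376 = 4428882$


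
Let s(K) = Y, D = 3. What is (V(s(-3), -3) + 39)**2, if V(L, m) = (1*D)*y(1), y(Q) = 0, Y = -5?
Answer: 1521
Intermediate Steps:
s(K) = -5
V(L, m) = 0 (V(L, m) = (1*3)*0 = 3*0 = 0)
(V(s(-3), -3) + 39)**2 = (0 + 39)**2 = 39**2 = 1521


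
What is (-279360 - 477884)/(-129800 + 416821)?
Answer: -757244/287021 ≈ -2.6383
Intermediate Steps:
(-279360 - 477884)/(-129800 + 416821) = -757244/287021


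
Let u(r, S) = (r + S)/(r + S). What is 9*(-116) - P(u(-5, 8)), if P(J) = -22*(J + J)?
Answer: -1000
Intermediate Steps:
u(r, S) = 1 (u(r, S) = (S + r)/(S + r) = 1)
P(J) = -44*J
9*(-116) - P(u(-5, 8)) = 9*(-116) - (-44) = -1044 - 1*(-44) = -1044 + 44 = -1000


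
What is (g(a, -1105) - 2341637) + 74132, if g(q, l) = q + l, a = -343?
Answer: -2268953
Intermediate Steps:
g(q, l) = l + q
(g(a, -1105) - 2341637) + 74132 = ((-1105 - 343) - 2341637) + 74132 = (-1448 - 2341637) + 74132 = -2343085 + 74132 = -2268953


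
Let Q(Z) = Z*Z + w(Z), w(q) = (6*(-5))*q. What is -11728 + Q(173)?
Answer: 13011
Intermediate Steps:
w(q) = -30*q
Q(Z) = Z**2 - 30*Z (Q(Z) = Z*Z - 30*Z = Z**2 - 30*Z)
-11728 + Q(173) = -11728 + 173*(-30 + 173) = -11728 + 173*143 = -11728 + 24739 = 13011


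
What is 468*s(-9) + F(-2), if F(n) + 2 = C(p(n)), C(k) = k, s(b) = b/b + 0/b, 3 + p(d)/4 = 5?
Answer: 474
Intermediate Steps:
p(d) = 8 (p(d) = -12 + 4*5 = -12 + 20 = 8)
s(b) = 1 (s(b) = 1 + 0 = 1)
F(n) = 6 (F(n) = -2 + 8 = 6)
468*s(-9) + F(-2) = 468*1 + 6 = 468 + 6 = 474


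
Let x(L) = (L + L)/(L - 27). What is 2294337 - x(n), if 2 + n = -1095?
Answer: 1289416297/562 ≈ 2.2943e+6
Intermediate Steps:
n = -1097 (n = -2 - 1095 = -1097)
x(L) = 2*L/(-27 + L) (x(L) = (2*L)/(-27 + L) = 2*L/(-27 + L))
2294337 - x(n) = 2294337 - 2*(-1097)/(-27 - 1097) = 2294337 - 2*(-1097)/(-1124) = 2294337 - 2*(-1097)*(-1)/1124 = 2294337 - 1*1097/562 = 2294337 - 1097/562 = 1289416297/562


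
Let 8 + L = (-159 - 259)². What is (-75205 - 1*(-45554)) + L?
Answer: 145065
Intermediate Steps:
L = 174716 (L = -8 + (-159 - 259)² = -8 + (-418)² = -8 + 174724 = 174716)
(-75205 - 1*(-45554)) + L = (-75205 - 1*(-45554)) + 174716 = (-75205 + 45554) + 174716 = -29651 + 174716 = 145065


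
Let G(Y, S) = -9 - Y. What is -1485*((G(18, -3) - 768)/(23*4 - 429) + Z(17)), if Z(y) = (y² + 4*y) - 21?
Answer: -169330095/337 ≈ -5.0246e+5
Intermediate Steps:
Z(y) = -21 + y² + 4*y
-1485*((G(18, -3) - 768)/(23*4 - 429) + Z(17)) = -1485*(((-9 - 1*18) - 768)/(23*4 - 429) + (-21 + 17² + 4*17)) = -1485*(((-9 - 18) - 768)/(92 - 429) + (-21 + 289 + 68)) = -1485*((-27 - 768)/(-337) + 336) = -1485*(-795*(-1/337) + 336) = -1485*(795/337 + 336) = -1485*114027/337 = -169330095/337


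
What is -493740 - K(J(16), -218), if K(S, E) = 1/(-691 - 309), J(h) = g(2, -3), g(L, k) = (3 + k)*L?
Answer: -493739999/1000 ≈ -4.9374e+5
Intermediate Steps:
g(L, k) = L*(3 + k)
J(h) = 0 (J(h) = 2*(3 - 3) = 2*0 = 0)
K(S, E) = -1/1000 (K(S, E) = 1/(-1000) = -1/1000)
-493740 - K(J(16), -218) = -493740 - 1*(-1/1000) = -493740 + 1/1000 = -493739999/1000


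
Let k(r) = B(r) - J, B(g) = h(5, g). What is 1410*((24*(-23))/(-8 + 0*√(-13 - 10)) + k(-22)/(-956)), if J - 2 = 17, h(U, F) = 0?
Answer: 46518015/478 ≈ 97318.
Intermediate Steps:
J = 19 (J = 2 + 17 = 19)
B(g) = 0
k(r) = -19 (k(r) = 0 - 1*19 = 0 - 19 = -19)
1410*((24*(-23))/(-8 + 0*√(-13 - 10)) + k(-22)/(-956)) = 1410*((24*(-23))/(-8 + 0*√(-13 - 10)) - 19/(-956)) = 1410*(-552/(-8 + 0*√(-23)) - 19*(-1/956)) = 1410*(-552/(-8 + 0*(I*√23)) + 19/956) = 1410*(-552/(-8 + 0) + 19/956) = 1410*(-552/(-8) + 19/956) = 1410*(-552*(-⅛) + 19/956) = 1410*(69 + 19/956) = 1410*(65983/956) = 46518015/478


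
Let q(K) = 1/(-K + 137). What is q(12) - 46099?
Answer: -5762374/125 ≈ -46099.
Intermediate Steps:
q(K) = 1/(137 - K)
q(12) - 46099 = -1/(-137 + 12) - 46099 = -1/(-125) - 46099 = -1*(-1/125) - 46099 = 1/125 - 46099 = -5762374/125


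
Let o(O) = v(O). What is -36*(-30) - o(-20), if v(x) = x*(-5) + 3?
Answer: 977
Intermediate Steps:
v(x) = 3 - 5*x (v(x) = -5*x + 3 = 3 - 5*x)
o(O) = 3 - 5*O
-36*(-30) - o(-20) = -36*(-30) - (3 - 5*(-20)) = 1080 - (3 + 100) = 1080 - 1*103 = 1080 - 103 = 977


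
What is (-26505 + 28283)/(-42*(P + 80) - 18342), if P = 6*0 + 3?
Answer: -889/10914 ≈ -0.081455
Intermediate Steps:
P = 3 (P = 0 + 3 = 3)
(-26505 + 28283)/(-42*(P + 80) - 18342) = (-26505 + 28283)/(-42*(3 + 80) - 18342) = 1778/(-42*83 - 18342) = 1778/(-3486 - 18342) = 1778/(-21828) = 1778*(-1/21828) = -889/10914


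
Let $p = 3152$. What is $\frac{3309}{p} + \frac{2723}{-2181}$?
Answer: $- \frac{1365967}{6874512} \approx -0.1987$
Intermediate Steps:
$\frac{3309}{p} + \frac{2723}{-2181} = \frac{3309}{3152} + \frac{2723}{-2181} = 3309 \cdot \frac{1}{3152} + 2723 \left(- \frac{1}{2181}\right) = \frac{3309}{3152} - \frac{2723}{2181} = - \frac{1365967}{6874512}$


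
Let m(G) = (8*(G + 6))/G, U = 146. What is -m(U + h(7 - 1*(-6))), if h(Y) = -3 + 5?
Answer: -308/37 ≈ -8.3243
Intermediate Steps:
h(Y) = 2
m(G) = (48 + 8*G)/G (m(G) = (8*(6 + G))/G = (48 + 8*G)/G)
-m(U + h(7 - 1*(-6))) = -(8 + 48/(146 + 2)) = -(8 + 48/148) = -(8 + 48*(1/148)) = -(8 + 12/37) = -1*308/37 = -308/37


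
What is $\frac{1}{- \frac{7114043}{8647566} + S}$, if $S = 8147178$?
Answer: $\frac{8647566}{70453252354705} \approx 1.2274 \cdot 10^{-7}$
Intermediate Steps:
$\frac{1}{- \frac{7114043}{8647566} + S} = \frac{1}{- \frac{7114043}{8647566} + 8147178} = \frac{1}{\frac{70453252354705}{8647566}} = \frac{8647566}{70453252354705}$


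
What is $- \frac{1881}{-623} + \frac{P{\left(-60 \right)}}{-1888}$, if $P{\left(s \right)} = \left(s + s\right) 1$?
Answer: $\frac{453261}{147028} \approx 3.0828$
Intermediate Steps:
$P{\left(s \right)} = 2 s$ ($P{\left(s \right)} = 2 s 1 = 2 s$)
$- \frac{1881}{-623} + \frac{P{\left(-60 \right)}}{-1888} = - \frac{1881}{-623} + \frac{2 \left(-60\right)}{-1888} = \left(-1881\right) \left(- \frac{1}{623}\right) - - \frac{15}{236} = \frac{1881}{623} + \frac{15}{236} = \frac{453261}{147028}$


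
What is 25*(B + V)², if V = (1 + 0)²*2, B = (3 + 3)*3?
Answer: 10000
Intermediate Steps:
B = 18 (B = 6*3 = 18)
V = 2 (V = 1²*2 = 1*2 = 2)
25*(B + V)² = 25*(18 + 2)² = 25*20² = 25*400 = 10000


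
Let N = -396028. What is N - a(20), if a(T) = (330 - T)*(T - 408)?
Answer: -275748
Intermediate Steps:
a(T) = (-408 + T)*(330 - T) (a(T) = (330 - T)*(-408 + T) = (-408 + T)*(330 - T))
N - a(20) = -396028 - (-134640 - 1*20² + 738*20) = -396028 - (-134640 - 1*400 + 14760) = -396028 - (-134640 - 400 + 14760) = -396028 - 1*(-120280) = -396028 + 120280 = -275748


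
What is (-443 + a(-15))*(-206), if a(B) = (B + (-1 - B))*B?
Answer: 88168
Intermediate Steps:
a(B) = -B
(-443 + a(-15))*(-206) = (-443 - 1*(-15))*(-206) = (-443 + 15)*(-206) = -428*(-206) = 88168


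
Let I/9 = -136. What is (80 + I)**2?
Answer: 1308736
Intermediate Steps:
I = -1224 (I = 9*(-136) = -1224)
(80 + I)**2 = (80 - 1224)**2 = (-1144)**2 = 1308736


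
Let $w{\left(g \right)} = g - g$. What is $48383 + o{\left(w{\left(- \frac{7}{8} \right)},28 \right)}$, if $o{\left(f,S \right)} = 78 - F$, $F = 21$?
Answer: $48440$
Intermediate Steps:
$w{\left(g \right)} = 0$
$o{\left(f,S \right)} = 57$ ($o{\left(f,S \right)} = 78 - 21 = 57$)
$48383 + o{\left(w{\left(- \frac{7}{8} \right)},28 \right)} = 48383 + 57 = 48440$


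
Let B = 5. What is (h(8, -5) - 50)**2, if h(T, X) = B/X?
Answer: 2601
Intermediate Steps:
h(T, X) = 5/X
(h(8, -5) - 50)**2 = (5/(-5) - 50)**2 = (5*(-1/5) - 50)**2 = (-1 - 50)**2 = (-51)**2 = 2601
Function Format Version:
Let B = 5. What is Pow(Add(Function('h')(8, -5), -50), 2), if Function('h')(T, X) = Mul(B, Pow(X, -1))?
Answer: 2601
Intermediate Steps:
Function('h')(T, X) = Mul(5, Pow(X, -1))
Pow(Add(Function('h')(8, -5), -50), 2) = Pow(Add(Mul(5, Pow(-5, -1)), -50), 2) = Pow(Add(Mul(5, Rational(-1, 5)), -50), 2) = Pow(Add(-1, -50), 2) = Pow(-51, 2) = 2601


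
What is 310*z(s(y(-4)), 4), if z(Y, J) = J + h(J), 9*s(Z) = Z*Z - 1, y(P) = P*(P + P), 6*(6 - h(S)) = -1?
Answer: 9455/3 ≈ 3151.7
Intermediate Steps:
h(S) = 37/6 (h(S) = 6 - ⅙*(-1) = 6 + ⅙ = 37/6)
y(P) = 2*P² (y(P) = P*(2*P) = 2*P²)
s(Z) = -⅑ + Z²/9 (s(Z) = (Z*Z - 1)/9 = (Z² - 1)/9 = (-1 + Z²)/9 = -⅑ + Z²/9)
z(Y, J) = 37/6 + J (z(Y, J) = J + 37/6 = 37/6 + J)
310*z(s(y(-4)), 4) = 310*(37/6 + 4) = 310*(61/6) = 9455/3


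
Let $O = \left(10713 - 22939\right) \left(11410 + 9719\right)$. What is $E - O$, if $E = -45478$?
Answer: $258277676$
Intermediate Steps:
$O = -258323154$ ($O = \left(-12226\right) 21129 = -258323154$)
$E - O = -45478 - -258323154 = -45478 + 258323154 = 258277676$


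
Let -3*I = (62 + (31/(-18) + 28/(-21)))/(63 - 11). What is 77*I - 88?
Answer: -328801/2808 ≈ -117.09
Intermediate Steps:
I = -1061/2808 (I = -(62 + (31/(-18) + 28/(-21)))/(3*(63 - 11)) = -(62 + (31*(-1/18) + 28*(-1/21)))/(3*52) = -(62 + (-31/18 - 4/3))/(3*52) = -(62 - 55/18)/(3*52) = -1061/(54*52) = -⅓*1061/936 = -1061/2808 ≈ -0.37785)
77*I - 88 = 77*(-1061/2808) - 88 = -81697/2808 - 88 = -328801/2808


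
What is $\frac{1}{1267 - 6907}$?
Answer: $- \frac{1}{5640} \approx -0.0001773$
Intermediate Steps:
$\frac{1}{1267 - 6907} = \frac{1}{-5640} = - \frac{1}{5640}$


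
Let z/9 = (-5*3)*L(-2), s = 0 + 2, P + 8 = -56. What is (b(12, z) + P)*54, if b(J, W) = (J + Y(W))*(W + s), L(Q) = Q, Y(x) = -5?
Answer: 99360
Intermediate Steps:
P = -64 (P = -8 - 56 = -64)
s = 2
z = 270 (z = 9*(-5*3*(-2)) = 9*(-15*(-2)) = 9*30 = 270)
b(J, W) = (-5 + J)*(2 + W) (b(J, W) = (J - 5)*(W + 2) = (-5 + J)*(2 + W))
(b(12, z) + P)*54 = ((-10 - 5*270 + 2*12 + 12*270) - 64)*54 = ((-10 - 1350 + 24 + 3240) - 64)*54 = (1904 - 64)*54 = 1840*54 = 99360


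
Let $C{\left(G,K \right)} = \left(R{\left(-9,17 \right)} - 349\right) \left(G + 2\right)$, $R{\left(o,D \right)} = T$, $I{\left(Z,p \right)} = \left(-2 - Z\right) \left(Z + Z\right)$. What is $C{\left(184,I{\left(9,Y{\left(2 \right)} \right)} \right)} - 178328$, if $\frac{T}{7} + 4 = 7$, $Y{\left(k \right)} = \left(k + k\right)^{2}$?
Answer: $-239336$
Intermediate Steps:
$Y{\left(k \right)} = 4 k^{2}$ ($Y{\left(k \right)} = \left(2 k\right)^{2} = 4 k^{2}$)
$I{\left(Z,p \right)} = 2 Z \left(-2 - Z\right)$ ($I{\left(Z,p \right)} = \left(-2 - Z\right) 2 Z = 2 Z \left(-2 - Z\right)$)
$T = 21$ ($T = -28 + 7 \cdot 7 = -28 + 49 = 21$)
$R{\left(o,D \right)} = 21$
$C{\left(G,K \right)} = -656 - 328 G$ ($C{\left(G,K \right)} = \left(21 - 349\right) \left(G + 2\right) = - 328 \left(2 + G\right) = -656 - 328 G$)
$C{\left(184,I{\left(9,Y{\left(2 \right)} \right)} \right)} - 178328 = \left(-656 - 60352\right) - 178328 = -61008 - 178328 = -239336$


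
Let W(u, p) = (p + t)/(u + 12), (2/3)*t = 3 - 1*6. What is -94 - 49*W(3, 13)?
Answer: -3653/30 ≈ -121.77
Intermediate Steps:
t = -9/2 (t = 3*(3 - 1*6)/2 = 3*(3 - 6)/2 = (3/2)*(-3) = -9/2 ≈ -4.5000)
W(u, p) = (-9/2 + p)/(12 + u) (W(u, p) = (p - 9/2)/(u + 12) = (-9/2 + p)/(12 + u))
-94 - 49*W(3, 13) = -94 - 49*(-9/2 + 13)/(12 + 3) = -94 - 49*17/(15*2) = -94 - 49*17/30 = -94 - 833/30 = -3653/30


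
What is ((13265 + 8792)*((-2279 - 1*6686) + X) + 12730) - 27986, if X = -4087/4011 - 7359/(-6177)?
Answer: -233309734470277/1179807 ≈ -1.9775e+8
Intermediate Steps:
X = 1423850/8258649 (X = -4087*1/4011 - 7359*(-1/6177) = -4087/4011 + 2453/2059 = 1423850/8258649 ≈ 0.17241)
((13265 + 8792)*((-2279 - 1*6686) + X) + 12730) - 27986 = ((13265 + 8792)*((-2279 - 1*6686) + 1423850/8258649) + 12730) - 27986 = (22057*((-2279 - 6686) + 1423850/8258649) + 12730) - 27986 = (22057*(-8965 + 1423850/8258649) + 12730) - 27986 = (22057*(-74037364435/8258649) + 12730) - 27986 = (-233291735334685/1179807 + 12730) - 27986 = -233276716391575/1179807 - 27986 = -233309734470277/1179807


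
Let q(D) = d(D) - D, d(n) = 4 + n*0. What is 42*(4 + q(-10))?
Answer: 756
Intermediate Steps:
d(n) = 4 (d(n) = 4 + 0 = 4)
q(D) = 4 - D
42*(4 + q(-10)) = 42*(4 + (4 - 1*(-10))) = 42*(4 + (4 + 10)) = 42*(4 + 14) = 42*18 = 756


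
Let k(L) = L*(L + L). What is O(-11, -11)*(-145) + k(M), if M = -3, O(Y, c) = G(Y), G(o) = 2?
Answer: -272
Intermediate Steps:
O(Y, c) = 2
k(L) = 2*L² (k(L) = L*(2*L) = 2*L²)
O(-11, -11)*(-145) + k(M) = 2*(-145) + 2*(-3)² = -290 + 2*9 = -290 + 18 = -272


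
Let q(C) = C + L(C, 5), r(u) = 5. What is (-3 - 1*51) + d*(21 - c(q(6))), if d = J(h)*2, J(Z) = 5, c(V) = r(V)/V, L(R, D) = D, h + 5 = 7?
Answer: 1666/11 ≈ 151.45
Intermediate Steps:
h = 2 (h = -5 + 7 = 2)
q(C) = 5 + C (q(C) = C + 5 = 5 + C)
c(V) = 5/V
d = 10 (d = 5*2 = 10)
(-3 - 1*51) + d*(21 - c(q(6))) = (-3 - 1*51) + 10*(21 - 5/(5 + 6)) = (-3 - 51) + 10*(21 - 5/11) = -54 + 10*(21 - 5/11) = -54 + 10*(226/11) = -54 + 2260/11 = 1666/11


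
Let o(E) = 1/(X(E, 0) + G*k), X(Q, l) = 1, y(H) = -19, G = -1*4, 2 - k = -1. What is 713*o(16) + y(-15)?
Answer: -922/11 ≈ -83.818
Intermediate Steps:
k = 3 (k = 2 - 1*(-1) = 2 + 1 = 3)
G = -4
o(E) = -1/11 (o(E) = 1/(1 - 4*3) = 1/(1 - 12) = 1/(-11) = -1/11)
713*o(16) + y(-15) = 713*(-1/11) - 19 = -713/11 - 19 = -922/11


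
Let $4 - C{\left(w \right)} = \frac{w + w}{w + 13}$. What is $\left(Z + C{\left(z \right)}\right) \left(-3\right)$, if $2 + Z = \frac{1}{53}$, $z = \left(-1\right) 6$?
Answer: $- \frac{4155}{371} \approx -11.199$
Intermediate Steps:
$z = -6$
$Z = - \frac{105}{53}$ ($Z = -2 + \frac{1}{53} = - \frac{105}{53} \approx -1.9811$)
$C{\left(w \right)} = 4 - \frac{2 w}{13 + w}$ ($C{\left(w \right)} = 4 - \frac{w + w}{w + 13} = 4 - \frac{2 w}{13 + w}$)
$\left(Z + C{\left(z \right)}\right) \left(-3\right) = \left(- \frac{105}{53} + \frac{2 \left(26 - 6\right)}{13 - 6}\right) \left(-3\right) = \left(- \frac{105}{53} + 2 \cdot \frac{1}{7} \cdot 20\right) \left(-3\right) = \left(- \frac{105}{53} + \frac{40}{7}\right) \left(-3\right) = \frac{1385}{371} \left(-3\right) = - \frac{4155}{371}$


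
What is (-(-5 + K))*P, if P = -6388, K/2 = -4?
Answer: -83044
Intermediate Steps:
K = -8 (K = 2*(-4) = -8)
(-(-5 + K))*P = -(-5 - 8)*(-6388) = -1*(-13)*(-6388) = 13*(-6388) = -83044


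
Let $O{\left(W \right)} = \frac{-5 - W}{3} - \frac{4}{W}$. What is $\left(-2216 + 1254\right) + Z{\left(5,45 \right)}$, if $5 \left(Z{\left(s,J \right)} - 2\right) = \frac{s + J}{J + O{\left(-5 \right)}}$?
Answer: $- \frac{219790}{229} \approx -959.78$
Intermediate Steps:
$O{\left(W \right)} = - \frac{5}{3} - \frac{4}{W} - \frac{W}{3}$ ($O{\left(W \right)} = \left(-5 - W\right) \frac{1}{3} - \frac{4}{W} = \left(- \frac{5}{3} - \frac{W}{3}\right) - \frac{4}{W} = - \frac{5}{3} - \frac{4}{W} - \frac{W}{3}$)
$Z{\left(s,J \right)} = 2 + \frac{J + s}{5 \left(\frac{4}{5} + J\right)}$ ($Z{\left(s,J \right)} = 2 + \frac{\left(s + J\right) \frac{1}{J + \frac{-12 - - 5 \left(5 - 5\right)}{3 \left(-5\right)}}}{5} = 2 + \frac{\left(J + s\right) \frac{1}{J + \frac{1}{3} \left(- \frac{1}{5}\right) \left(-12 - \left(-5\right) 0\right)}}{5} = 2 + \frac{\left(J + s\right) \frac{1}{J + \frac{1}{3} \left(- \frac{1}{5}\right) \left(-12 + 0\right)}}{5} = 2 + \frac{\left(J + s\right) \frac{1}{J + \frac{1}{3} \left(- \frac{1}{5}\right) \left(-12\right)}}{5} = 2 + \frac{\left(J + s\right) \frac{1}{J + \frac{4}{5}}}{5} = 2 + \frac{\left(J + s\right) \frac{1}{\frac{4}{5} + J}}{5} = 2 + \frac{\frac{1}{\frac{4}{5} + J} \left(J + s\right)}{5} = 2 + \frac{J + s}{5 \left(\frac{4}{5} + J\right)}$)
$\left(-2216 + 1254\right) + Z{\left(5,45 \right)} = \left(-2216 + 1254\right) + \frac{8 + 5 + 11 \cdot 45}{4 + 5 \cdot 45} = -962 + \frac{8 + 5 + 495}{4 + 225} = -962 + \frac{1}{229} \cdot 508 = -962 + \frac{508}{229} = - \frac{219790}{229}$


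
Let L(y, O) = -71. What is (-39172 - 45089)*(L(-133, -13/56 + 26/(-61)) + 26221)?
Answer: -2203425150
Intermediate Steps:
(-39172 - 45089)*(L(-133, -13/56 + 26/(-61)) + 26221) = (-39172 - 45089)*(-71 + 26221) = -84261*26150 = -2203425150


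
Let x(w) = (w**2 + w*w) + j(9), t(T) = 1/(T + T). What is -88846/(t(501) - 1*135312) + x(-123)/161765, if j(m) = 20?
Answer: 596970586954/707500742245 ≈ 0.84377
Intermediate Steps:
t(T) = 1/(2*T)
x(w) = 20 + 2*w**2 (x(w) = (w**2 + w*w) + 20 = (w**2 + w**2) + 20 = 2*w**2 + 20 = 20 + 2*w**2)
-88846/(t(501) - 1*135312) + x(-123)/161765 = -88846/((1/2)/501 - 1*135312) + (20 + 2*(-123)**2)/161765 = -88846/((1/2)*(1/501) - 135312) + (20 + 2*15129)*(1/161765) = -88846/(1/1002 - 135312) + (20 + 30258)*(1/161765) = -88846/(-135582623/1002) + 30278*(1/161765) = -88846*(-1002/135582623) + 30278/161765 = 2871732/4373633 + 30278/161765 = 596970586954/707500742245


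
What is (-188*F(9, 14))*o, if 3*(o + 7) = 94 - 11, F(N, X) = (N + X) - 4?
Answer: -221464/3 ≈ -73821.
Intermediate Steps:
F(N, X) = -4 + N + X
o = 62/3 (o = -7 + (94 - 11)/3 = -7 + (⅓)*83 = -7 + 83/3 = 62/3 ≈ 20.667)
(-188*F(9, 14))*o = -188*(-4 + 9 + 14)*(62/3) = -188*19*(62/3) = -3572*62/3 = -221464/3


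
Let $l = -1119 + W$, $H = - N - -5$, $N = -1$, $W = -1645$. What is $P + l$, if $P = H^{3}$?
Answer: $-2548$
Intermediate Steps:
$H = 6$ ($H = \left(-1\right) \left(-1\right) - -5 = 1 + 5 = 6$)
$l = -2764$ ($l = -1119 - 1645 = -2764$)
$P = 216$ ($P = 6^{3} = 216$)
$P + l = 216 - 2764 = -2548$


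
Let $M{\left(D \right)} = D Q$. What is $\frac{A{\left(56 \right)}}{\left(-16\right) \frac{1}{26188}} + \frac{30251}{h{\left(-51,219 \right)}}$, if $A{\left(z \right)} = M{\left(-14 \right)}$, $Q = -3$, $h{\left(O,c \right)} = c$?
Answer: $- \frac{30049151}{438} \approx -68605.0$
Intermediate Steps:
$M{\left(D \right)} = - 3 D$ ($M{\left(D \right)} = D \left(-3\right) = - 3 D$)
$A{\left(z \right)} = 42$ ($A{\left(z \right)} = \left(-3\right) \left(-14\right) = 42$)
$\frac{A{\left(56 \right)}}{\left(-16\right) \frac{1}{26188}} + \frac{30251}{h{\left(-51,219 \right)}} = \frac{42}{\left(-16\right) \frac{1}{26188}} + \frac{30251}{219} = \frac{42}{\left(-16\right) \frac{1}{26188}} + 30251 \cdot \frac{1}{219} = \frac{42}{- \frac{4}{6547}} + \frac{30251}{219} = 42 \left(- \frac{6547}{4}\right) + \frac{30251}{219} = - \frac{137487}{2} + \frac{30251}{219} = - \frac{30049151}{438}$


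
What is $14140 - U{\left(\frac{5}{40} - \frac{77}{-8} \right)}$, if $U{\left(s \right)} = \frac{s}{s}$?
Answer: $14139$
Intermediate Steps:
$U{\left(s \right)} = 1$
$14140 - U{\left(\frac{5}{40} - \frac{77}{-8} \right)} = 14140 - 1 = 14139$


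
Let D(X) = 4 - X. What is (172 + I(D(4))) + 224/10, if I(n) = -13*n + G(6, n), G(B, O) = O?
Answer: 972/5 ≈ 194.40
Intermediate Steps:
I(n) = -12*n (I(n) = -13*n + n = -12*n)
(172 + I(D(4))) + 224/10 = (172 - 12*(4 - 1*4)) + 224/10 = (172 - 12*(4 - 4)) + 224*(1/10) = (172 - 12*0) + 112/5 = (172 + 0) + 112/5 = 172 + 112/5 = 972/5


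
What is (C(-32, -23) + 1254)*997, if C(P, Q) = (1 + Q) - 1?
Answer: 1227307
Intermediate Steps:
C(P, Q) = Q
(C(-32, -23) + 1254)*997 = (-23 + 1254)*997 = 1231*997 = 1227307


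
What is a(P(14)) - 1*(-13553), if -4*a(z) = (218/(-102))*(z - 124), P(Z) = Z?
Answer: 1376411/102 ≈ 13494.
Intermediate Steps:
a(z) = -3379/51 + 109*z/204 (a(z) = -218/(-102)*(z - 124)/4 = -218*(-1/102)*(-124 + z)/4 = -(-109)*(-124 + z)/204 = -(13516/51 - 109*z/51)/4 = -3379/51 + 109*z/204)
a(P(14)) - 1*(-13553) = (-3379/51 + (109/204)*14) - 1*(-13553) = (-3379/51 + 763/102) + 13553 = -5995/102 + 13553 = 1376411/102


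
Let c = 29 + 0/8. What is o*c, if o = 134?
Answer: 3886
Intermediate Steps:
c = 29 (c = 29 + 0*(⅛) = 29 + 0 = 29)
o*c = 134*29 = 3886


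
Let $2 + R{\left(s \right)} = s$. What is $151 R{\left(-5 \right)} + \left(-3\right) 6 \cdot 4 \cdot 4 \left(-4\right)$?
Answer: $95$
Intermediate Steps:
$R{\left(s \right)} = -2 + s$
$151 R{\left(-5 \right)} + \left(-3\right) 6 \cdot 4 \cdot 4 \left(-4\right) = 151 \left(-2 - 5\right) + \left(-3\right) 6 \cdot 4 \cdot 4 \left(-4\right) = 151 \left(-7\right) + \left(-18\right) 4 \cdot 4 \left(-4\right) = -1057 + \left(-72\right) 4 \left(-4\right) = -1057 - -1152 = -1057 + 1152 = 95$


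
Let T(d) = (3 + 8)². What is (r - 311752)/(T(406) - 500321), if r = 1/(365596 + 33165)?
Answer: 124314539271/199460252200 ≈ 0.62325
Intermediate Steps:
r = 1/398761 ≈ 2.5078e-6
T(d) = 121 (T(d) = 11² = 121)
(r - 311752)/(T(406) - 500321) = (1/398761 - 311752)/(121 - 500321) = -124314539271/398761/(-500200) = -124314539271/398761*(-1/500200) = 124314539271/199460252200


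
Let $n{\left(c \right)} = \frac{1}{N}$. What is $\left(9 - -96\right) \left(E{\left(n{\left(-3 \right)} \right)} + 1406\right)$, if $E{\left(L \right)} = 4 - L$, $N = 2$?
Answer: $\frac{295995}{2} \approx 1.48 \cdot 10^{5}$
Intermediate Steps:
$n{\left(c \right)} = \frac{1}{2}$
$\left(9 - -96\right) \left(E{\left(n{\left(-3 \right)} \right)} + 1406\right) = \left(9 - -96\right) \left(\left(4 - \frac{1}{2}\right) + 1406\right) = \left(9 + 96\right) \left(\left(4 - \frac{1}{2}\right) + 1406\right) = 105 \left(\frac{7}{2} + 1406\right) = 105 \cdot \frac{2819}{2} = \frac{295995}{2}$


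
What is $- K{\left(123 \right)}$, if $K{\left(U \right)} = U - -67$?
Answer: $-190$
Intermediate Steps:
$K{\left(U \right)} = 67 + U$ ($K{\left(U \right)} = U + 67 = 67 + U$)
$- K{\left(123 \right)} = - (67 + 123) = \left(-1\right) 190 = -190$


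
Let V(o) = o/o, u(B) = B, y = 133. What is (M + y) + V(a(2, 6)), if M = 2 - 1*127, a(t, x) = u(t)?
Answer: 9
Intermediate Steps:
a(t, x) = t
V(o) = 1
M = -125 (M = 2 - 127 = -125)
(M + y) + V(a(2, 6)) = (-125 + 133) + 1 = 8 + 1 = 9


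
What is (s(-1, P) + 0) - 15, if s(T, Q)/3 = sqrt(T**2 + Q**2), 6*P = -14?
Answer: -15 + sqrt(58) ≈ -7.3842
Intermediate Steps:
P = -7/3 (P = (1/6)*(-14) = -7/3 ≈ -2.3333)
s(T, Q) = 3*sqrt(Q**2 + T**2) (s(T, Q) = 3*sqrt(T**2 + Q**2) = 3*sqrt(Q**2 + T**2))
(s(-1, P) + 0) - 15 = (3*sqrt((-7/3)**2 + (-1)**2) + 0) - 15 = (3*sqrt(49/9 + 1) + 0) - 15 = (3*sqrt(58/9) + 0) - 15 = (3*(sqrt(58)/3) + 0) - 15 = (sqrt(58) + 0) - 15 = sqrt(58) - 15 = -15 + sqrt(58)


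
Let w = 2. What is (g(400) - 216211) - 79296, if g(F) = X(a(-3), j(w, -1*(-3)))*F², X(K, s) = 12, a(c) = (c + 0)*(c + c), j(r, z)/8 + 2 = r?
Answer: 1624493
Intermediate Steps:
j(r, z) = -16 + 8*r
a(c) = 2*c² (a(c) = c*(2*c) = 2*c²)
g(F) = 12*F²
(g(400) - 216211) - 79296 = (12*400² - 216211) - 79296 = (12*160000 - 216211) - 79296 = (1920000 - 216211) - 79296 = 1703789 - 79296 = 1624493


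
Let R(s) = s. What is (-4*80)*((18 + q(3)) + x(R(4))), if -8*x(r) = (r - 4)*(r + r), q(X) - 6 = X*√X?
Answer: -7680 - 960*√3 ≈ -9342.8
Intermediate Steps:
q(X) = 6 + X^(3/2) (q(X) = 6 + X*√X = 6 + X^(3/2))
x(r) = -r*(-4 + r)/4 (x(r) = -(r - 4)*(r + r)/8 = -(-4 + r)*2*r/8 = -r*(-4 + r)/4)
(-4*80)*((18 + q(3)) + x(R(4))) = (-4*80)*((18 + (6 + 3^(3/2))) + (¼)*4*(4 - 1*4)) = -320*((18 + (6 + 3*√3)) + (¼)*4*(4 - 4)) = -320*((24 + 3*√3) + (¼)*4*0) = -320*((24 + 3*√3) + 0) = -320*(24 + 3*√3) = -7680 - 960*√3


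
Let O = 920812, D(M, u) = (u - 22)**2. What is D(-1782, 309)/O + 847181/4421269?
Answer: 1144269937233/4071157550428 ≈ 0.28107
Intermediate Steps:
D(M, u) = (-22 + u)**2
D(-1782, 309)/O + 847181/4421269 = (-22 + 309)**2/920812 + 847181/4421269 = 287**2*(1/920812) + 847181*(1/4421269) = 82369*(1/920812) + 847181/4421269 = 82369/920812 + 847181/4421269 = 1144269937233/4071157550428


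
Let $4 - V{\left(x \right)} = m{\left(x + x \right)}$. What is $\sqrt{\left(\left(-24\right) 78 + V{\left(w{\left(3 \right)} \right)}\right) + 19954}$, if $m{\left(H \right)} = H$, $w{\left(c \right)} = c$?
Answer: $4 \sqrt{1130} \approx 134.46$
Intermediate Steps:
$V{\left(x \right)} = 4 - 2 x$ ($V{\left(x \right)} = 4 - \left(x + x\right) = 4 - 2 x$)
$\sqrt{\left(\left(-24\right) 78 + V{\left(w{\left(3 \right)} \right)}\right) + 19954} = \sqrt{\left(\left(-24\right) 78 + \left(4 - 6\right)\right) + 19954} = \sqrt{\left(-1872 + \left(4 - 6\right)\right) + 19954} = \sqrt{\left(-1872 - 2\right) + 19954} = \sqrt{-1874 + 19954} = \sqrt{18080} = 4 \sqrt{1130}$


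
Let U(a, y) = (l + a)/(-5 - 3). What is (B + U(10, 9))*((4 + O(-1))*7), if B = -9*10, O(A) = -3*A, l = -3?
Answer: -35623/8 ≈ -4452.9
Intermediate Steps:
U(a, y) = 3/8 - a/8 (U(a, y) = (-3 + a)/(-5 - 3) = (-3 + a)/(-8) = (-3 + a)*(-⅛) = 3/8 - a/8)
B = -90
(B + U(10, 9))*((4 + O(-1))*7) = (-90 + (3/8 - ⅛*10))*((4 - 3*(-1))*7) = (-90 + (3/8 - 5/4))*((4 + 3)*7) = (-90 - 7/8)*(7*7) = -727/8*49 = -35623/8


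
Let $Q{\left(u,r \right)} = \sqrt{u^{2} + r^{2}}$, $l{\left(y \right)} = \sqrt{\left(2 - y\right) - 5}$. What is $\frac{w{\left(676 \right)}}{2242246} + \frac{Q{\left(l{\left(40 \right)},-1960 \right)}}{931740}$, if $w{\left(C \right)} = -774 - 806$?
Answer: $- \frac{790}{1121123} + \frac{\sqrt{3841557}}{931740} \approx 0.0013989$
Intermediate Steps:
$w{\left(C \right)} = -1580$
$l{\left(y \right)} = \sqrt{-3 - y}$
$Q{\left(u,r \right)} = \sqrt{r^{2} + u^{2}}$
$\frac{w{\left(676 \right)}}{2242246} + \frac{Q{\left(l{\left(40 \right)},-1960 \right)}}{931740} = - \frac{1580}{2242246} + \frac{\sqrt{\left(-1960\right)^{2} + \left(\sqrt{-3 - 40}\right)^{2}}}{931740} = \left(-1580\right) \frac{1}{2242246} + \sqrt{3841600 + \left(\sqrt{-3 - 40}\right)^{2}} \cdot \frac{1}{931740} = - \frac{790}{1121123} + \sqrt{3841600 + \left(\sqrt{-43}\right)^{2}} \cdot \frac{1}{931740} = - \frac{790}{1121123} + \sqrt{3841600 + \left(i \sqrt{43}\right)^{2}} \cdot \frac{1}{931740} = - \frac{790}{1121123} + \sqrt{3841600 - 43} \cdot \frac{1}{931740} = - \frac{790}{1121123} + \sqrt{3841557} \cdot \frac{1}{931740} = - \frac{790}{1121123} + \frac{\sqrt{3841557}}{931740}$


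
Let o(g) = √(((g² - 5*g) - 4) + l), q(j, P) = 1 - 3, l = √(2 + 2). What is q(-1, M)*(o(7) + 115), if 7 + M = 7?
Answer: -230 - 4*√3 ≈ -236.93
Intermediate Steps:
M = 0 (M = -7 + 7 = 0)
l = 2 (l = √4 = 2)
q(j, P) = -2
o(g) = √(-2 + g² - 5*g) (o(g) = √(((g² - 5*g) - 4) + 2) = √((-4 + g² - 5*g) + 2) = √(-2 + g² - 5*g))
q(-1, M)*(o(7) + 115) = -2*(√(-2 + 7² - 5*7) + 115) = -2*(√(-2 + 49 - 35) + 115) = -2*(√12 + 115) = -2*(2*√3 + 115) = -2*(115 + 2*√3) = -230 - 4*√3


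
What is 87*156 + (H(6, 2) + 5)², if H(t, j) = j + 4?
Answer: 13693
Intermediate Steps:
H(t, j) = 4 + j
87*156 + (H(6, 2) + 5)² = 87*156 + ((4 + 2) + 5)² = 13572 + (6 + 5)² = 13572 + 11² = 13572 + 121 = 13693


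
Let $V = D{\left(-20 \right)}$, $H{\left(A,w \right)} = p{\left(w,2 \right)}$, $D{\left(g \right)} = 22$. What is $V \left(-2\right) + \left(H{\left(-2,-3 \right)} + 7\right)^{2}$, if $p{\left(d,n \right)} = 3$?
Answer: $56$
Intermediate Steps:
$H{\left(A,w \right)} = 3$
$V = 22$
$V \left(-2\right) + \left(H{\left(-2,-3 \right)} + 7\right)^{2} = 22 \left(-2\right) + \left(3 + 7\right)^{2} = -44 + 10^{2} = -44 + 100 = 56$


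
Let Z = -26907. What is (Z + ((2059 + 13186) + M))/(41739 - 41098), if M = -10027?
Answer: -21689/641 ≈ -33.836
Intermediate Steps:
(Z + ((2059 + 13186) + M))/(41739 - 41098) = (-26907 + ((2059 + 13186) - 10027))/(41739 - 41098) = (-26907 + (15245 - 10027))/641 = (-26907 + 5218)*(1/641) = -21689*1/641 = -21689/641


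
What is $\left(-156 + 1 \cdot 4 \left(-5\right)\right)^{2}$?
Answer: $30976$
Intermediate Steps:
$\left(-156 + 1 \cdot 4 \left(-5\right)\right)^{2} = \left(-156 + 4 \left(-5\right)\right)^{2} = \left(-156 - 20\right)^{2} = \left(-176\right)^{2} = 30976$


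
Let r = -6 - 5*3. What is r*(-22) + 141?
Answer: 603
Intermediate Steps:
r = -21 (r = -6 - 15 = -21)
r*(-22) + 141 = -21*(-22) + 141 = 462 + 141 = 603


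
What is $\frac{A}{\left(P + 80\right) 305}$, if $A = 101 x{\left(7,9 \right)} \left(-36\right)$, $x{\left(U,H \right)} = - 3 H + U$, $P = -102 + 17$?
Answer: $- \frac{14544}{305} \approx -47.685$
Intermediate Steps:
$P = -85$
$x{\left(U,H \right)} = U - 3 H$
$A = 72720$ ($A = 101 \left(7 - 27\right) \left(-36\right) = 101 \left(-20\right) \left(-36\right) = \left(-2020\right) \left(-36\right) = 72720$)
$\frac{A}{\left(P + 80\right) 305} = \frac{72720}{\left(-85 + 80\right) 305} = \frac{72720}{\left(-5\right) 305} = \frac{72720}{-1525} = 72720 \left(- \frac{1}{1525}\right) = - \frac{14544}{305}$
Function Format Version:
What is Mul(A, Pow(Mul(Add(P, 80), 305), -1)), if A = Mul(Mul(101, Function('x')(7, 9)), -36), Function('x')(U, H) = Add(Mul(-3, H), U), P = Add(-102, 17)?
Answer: Rational(-14544, 305) ≈ -47.685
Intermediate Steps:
P = -85
Function('x')(U, H) = Add(U, Mul(-3, H))
A = 72720 (A = Mul(Mul(101, Add(7, Mul(-3, 9))), -36) = Mul(Mul(101, Add(7, -27)), -36) = Mul(Mul(101, -20), -36) = Mul(-2020, -36) = 72720)
Mul(A, Pow(Mul(Add(P, 80), 305), -1)) = Mul(72720, Pow(Mul(Add(-85, 80), 305), -1)) = Mul(72720, Pow(Mul(-5, 305), -1)) = Mul(72720, Pow(-1525, -1)) = Mul(72720, Rational(-1, 1525)) = Rational(-14544, 305)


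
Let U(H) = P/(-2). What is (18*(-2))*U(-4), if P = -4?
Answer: -72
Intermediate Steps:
U(H) = 2 (U(H) = -4/(-2) = -4*(-½) = 2)
(18*(-2))*U(-4) = (18*(-2))*2 = -36*2 = -72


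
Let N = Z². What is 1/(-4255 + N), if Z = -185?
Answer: 1/29970 ≈ 3.3367e-5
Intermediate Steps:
N = 34225 (N = (-185)² = 34225)
1/(-4255 + N) = 1/(-4255 + 34225) = 1/29970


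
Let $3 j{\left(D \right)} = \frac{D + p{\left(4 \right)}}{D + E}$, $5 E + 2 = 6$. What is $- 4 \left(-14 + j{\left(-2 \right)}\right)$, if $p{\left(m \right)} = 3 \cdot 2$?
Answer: $\frac{544}{9} \approx 60.444$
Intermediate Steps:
$E = \frac{4}{5}$ ($E = - \frac{2}{5} + \frac{1}{5} \cdot 6 = - \frac{2}{5} + \frac{6}{5} = \frac{4}{5} \approx 0.8$)
$p{\left(m \right)} = 6$
$j{\left(D \right)} = \frac{6 + D}{3 \left(\frac{4}{5} + D\right)}$ ($j{\left(D \right)} = \frac{\left(D + 6\right) \frac{1}{D + \frac{4}{5}}}{3} = \frac{\left(6 + D\right) \frac{1}{\frac{4}{5} + D}}{3} = \frac{\frac{1}{\frac{4}{5} + D} \left(6 + D\right)}{3} = \frac{6 + D}{3 \left(\frac{4}{5} + D\right)}$)
$- 4 \left(-14 + j{\left(-2 \right)}\right) = - 4 \left(-14 + \frac{5 \left(6 - 2\right)}{3 \left(4 + 5 \left(-2\right)\right)}\right) = - 4 \left(-14 + \frac{5}{3} \frac{1}{4 - 10} \cdot 4\right) = - 4 \left(-14 + \frac{5}{3} \frac{1}{-6} \cdot 4\right) = - 4 \left(-14 + \frac{5}{3} \left(- \frac{1}{6}\right) 4\right) = - 4 \left(-14 - \frac{10}{9}\right) = \left(-4\right) \left(- \frac{136}{9}\right) = \frac{544}{9}$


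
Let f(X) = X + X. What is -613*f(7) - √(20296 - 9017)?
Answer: -8582 - √11279 ≈ -8688.2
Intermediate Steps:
f(X) = 2*X
-613*f(7) - √(20296 - 9017) = -1226*7 - √(20296 - 9017) = -613*14 - √11279 = -8582 - √11279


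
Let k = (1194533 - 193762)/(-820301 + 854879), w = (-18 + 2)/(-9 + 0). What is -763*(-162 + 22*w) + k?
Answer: 3243180047/34578 ≈ 93793.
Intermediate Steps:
w = 16/9 (w = -16/(-9) = -16*(-1/9) = 16/9 ≈ 1.7778)
k = 1000771/34578 ≈ 28.942
-763*(-162 + 22*w) + k = -763*(-162 + 22*(16/9)) + 1000771/34578 = -763*(-162 + 352/9) + 1000771/34578 = -763*(-1106/9) + 1000771/34578 = 843878/9 + 1000771/34578 = 3243180047/34578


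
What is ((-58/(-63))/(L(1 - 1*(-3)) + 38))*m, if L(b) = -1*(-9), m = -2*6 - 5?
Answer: -986/2961 ≈ -0.33300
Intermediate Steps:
m = -17 (m = -12 - 5 = -17)
L(b) = 9
((-58/(-63))/(L(1 - 1*(-3)) + 38))*m = ((-58/(-63))/(9 + 38))*(-17) = ((-58*(-1/63))/47)*(-17) = ((1/47)*(58/63))*(-17) = (58/2961)*(-17) = -986/2961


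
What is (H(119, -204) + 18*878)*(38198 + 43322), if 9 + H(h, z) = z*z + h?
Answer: 4689845600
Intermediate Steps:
H(h, z) = -9 + h + z² (H(h, z) = -9 + (z*z + h) = -9 + (z² + h) = -9 + (h + z²) = -9 + h + z²)
(H(119, -204) + 18*878)*(38198 + 43322) = ((-9 + 119 + (-204)²) + 18*878)*(38198 + 43322) = ((-9 + 119 + 41616) + 15804)*81520 = (41726 + 15804)*81520 = 57530*81520 = 4689845600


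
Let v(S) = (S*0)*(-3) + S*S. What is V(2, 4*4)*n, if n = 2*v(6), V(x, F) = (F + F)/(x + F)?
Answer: 128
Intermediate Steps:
v(S) = S**2 (v(S) = 0*(-3) + S**2 = 0 + S**2 = S**2)
V(x, F) = 2*F/(F + x) (V(x, F) = (2*F)/(F + x) = 2*F/(F + x))
n = 72 (n = 2*6**2 = 2*36 = 72)
V(2, 4*4)*n = (2*(4*4)/(4*4 + 2))*72 = (2*16/(16 + 2))*72 = (2*16/18)*72 = (2*16*(1/18))*72 = (16/9)*72 = 128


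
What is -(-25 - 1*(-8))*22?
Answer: 374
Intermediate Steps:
-(-25 - 1*(-8))*22 = -(-25 + 8)*22 = -1*(-17)*22 = 17*22 = 374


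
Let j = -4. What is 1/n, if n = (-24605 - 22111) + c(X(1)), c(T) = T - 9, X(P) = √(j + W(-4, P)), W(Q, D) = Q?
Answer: -46725/2183225633 - 2*I*√2/2183225633 ≈ -2.1402e-5 - 1.2955e-9*I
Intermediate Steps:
X(P) = 2*I*√2 (X(P) = √(-4 - 4) = √(-8) = 2*I*√2)
c(T) = -9 + T
n = -46725 + 2*I*√2 (n = (-24605 - 22111) + (-9 + 2*I*√2) = -46716 + (-9 + 2*I*√2) = -46725 + 2*I*√2 ≈ -46725.0 + 2.8284*I)
1/n = 1/(-46725 + 2*I*√2)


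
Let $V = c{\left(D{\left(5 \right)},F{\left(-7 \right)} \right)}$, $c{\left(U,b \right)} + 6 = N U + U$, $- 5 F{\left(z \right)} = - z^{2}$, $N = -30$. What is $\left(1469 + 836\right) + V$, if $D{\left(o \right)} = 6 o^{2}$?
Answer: $-2051$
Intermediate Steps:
$F{\left(z \right)} = \frac{z^{2}}{5}$ ($F{\left(z \right)} = - \frac{\left(-1\right) z^{2}}{5} = \frac{z^{2}}{5}$)
$c{\left(U,b \right)} = -6 - 29 U$ ($c{\left(U,b \right)} = -6 + \left(- 30 U + U\right) = -6 - 29 U$)
$V = -4356$ ($V = -6 - 29 \cdot 6 \cdot 5^{2} = -6 - 29 \cdot 6 \cdot 25 = -6 - 4350 = -4356$)
$\left(1469 + 836\right) + V = \left(1469 + 836\right) - 4356 = 2305 - 4356 = -2051$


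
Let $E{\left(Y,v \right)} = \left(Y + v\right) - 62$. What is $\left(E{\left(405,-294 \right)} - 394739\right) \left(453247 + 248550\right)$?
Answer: $-276992257930$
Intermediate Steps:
$E{\left(Y,v \right)} = -62 + Y + v$
$\left(E{\left(405,-294 \right)} - 394739\right) \left(453247 + 248550\right) = \left(\left(-62 + 405 - 294\right) - 394739\right) \left(453247 + 248550\right) = \left(49 - 394739\right) 701797 = \left(-394690\right) 701797 = -276992257930$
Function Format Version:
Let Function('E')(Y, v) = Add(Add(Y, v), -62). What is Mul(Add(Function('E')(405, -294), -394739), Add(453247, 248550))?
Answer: -276992257930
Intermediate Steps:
Function('E')(Y, v) = Add(-62, Y, v)
Mul(Add(Function('E')(405, -294), -394739), Add(453247, 248550)) = Mul(Add(Add(-62, 405, -294), -394739), Add(453247, 248550)) = Mul(Add(49, -394739), 701797) = Mul(-394690, 701797) = -276992257930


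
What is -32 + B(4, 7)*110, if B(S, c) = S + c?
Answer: 1178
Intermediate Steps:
-32 + B(4, 7)*110 = -32 + (4 + 7)*110 = -32 + 11*110 = -32 + 1210 = 1178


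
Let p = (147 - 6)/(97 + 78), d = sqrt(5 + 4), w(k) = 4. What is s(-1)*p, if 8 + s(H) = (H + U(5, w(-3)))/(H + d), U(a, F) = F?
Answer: -1833/350 ≈ -5.2371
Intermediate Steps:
d = 3 (d = sqrt(9) = 3)
s(H) = -8 + (4 + H)/(3 + H) (s(H) = -8 + (H + 4)/(H + 3) = -8 + (4 + H)/(3 + H))
p = 141/175 ≈ 0.80571
s(-1)*p = ((-20 - 7*(-1))/(3 - 1))*(141/175) = ((-20 + 7)/2)*(141/175) = ((1/2)*(-13))*(141/175) = -13/2*141/175 = -1833/350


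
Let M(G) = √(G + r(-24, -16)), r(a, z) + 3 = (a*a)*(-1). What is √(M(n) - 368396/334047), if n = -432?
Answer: √(-2511460788 + 2277293841*I*√1011)/47721 ≈ 3.9187 + 4.057*I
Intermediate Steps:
r(a, z) = -3 - a² (r(a, z) = -3 + (a*a)*(-1) = -3 + a²*(-1) = -3 - a²)
M(G) = √(-579 + G) (M(G) = √(G + (-3 - 1*(-24)²)) = √(G + (-3 - 1*576)) = √(G + (-3 - 576)) = √(G - 579) = √(-579 + G))
√(M(n) - 368396/334047) = √(√(-579 - 432) - 368396/334047) = √(√(-1011) - 368396*1/334047) = √(I*√1011 - 52628/47721) = √(-52628/47721 + I*√1011)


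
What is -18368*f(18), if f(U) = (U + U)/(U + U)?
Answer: -18368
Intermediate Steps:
f(U) = 1 (f(U) = (2*U)/((2*U)) = (2*U)*(1/(2*U)) = 1)
-18368*f(18) = -18368*1 = -18368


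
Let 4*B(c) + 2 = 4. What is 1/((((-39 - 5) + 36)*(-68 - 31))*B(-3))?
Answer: 1/396 ≈ 0.0025253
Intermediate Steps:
B(c) = ½ (B(c) = -½ + (¼)*4 = -½ + 1 = ½)
1/((((-39 - 5) + 36)*(-68 - 31))*B(-3)) = 1/((((-39 - 5) + 36)*(-68 - 31))*(½)) = 1/(((-44 + 36)*(-99))*(½)) = 1/(-8*(-99)*(½)) = 1/(792*(½)) = 1/396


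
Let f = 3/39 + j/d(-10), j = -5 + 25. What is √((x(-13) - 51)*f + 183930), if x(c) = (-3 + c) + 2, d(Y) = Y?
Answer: √184055 ≈ 429.02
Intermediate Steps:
x(c) = -1 + c
j = 20
f = -25/13 (f = 3/39 + 20/(-10) = 3*(1/39) + 20*(-⅒) = 1/13 - 2 = -25/13 ≈ -1.9231)
√((x(-13) - 51)*f + 183930) = √(((-1 - 13) - 51)*(-25/13) + 183930) = √((-14 - 51)*(-25/13) + 183930) = √(-65*(-25/13) + 183930) = √(125 + 183930) = √184055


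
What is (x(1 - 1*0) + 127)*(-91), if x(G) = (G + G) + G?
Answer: -11830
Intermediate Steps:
x(G) = 3*G (x(G) = 2*G + G = 3*G)
(x(1 - 1*0) + 127)*(-91) = (3*(1 - 1*0) + 127)*(-91) = (3*(1 + 0) + 127)*(-91) = (3*1 + 127)*(-91) = (3 + 127)*(-91) = 130*(-91) = -11830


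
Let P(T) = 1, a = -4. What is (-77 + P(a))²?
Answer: 5776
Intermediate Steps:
(-77 + P(a))² = (-77 + 1)² = (-76)² = 5776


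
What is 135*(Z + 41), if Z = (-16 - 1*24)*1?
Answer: 135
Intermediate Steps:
Z = -40 (Z = (-16 - 24)*1 = -40*1 = -40)
135*(Z + 41) = 135*(-40 + 41) = 135*1 = 135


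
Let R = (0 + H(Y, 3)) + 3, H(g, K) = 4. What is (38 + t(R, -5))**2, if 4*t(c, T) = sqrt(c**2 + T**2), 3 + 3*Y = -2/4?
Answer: (152 + sqrt(74))**2/16 ≈ 1612.1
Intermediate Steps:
Y = -7/6 (Y = -1 + (-2/4)/3 = -1 + (-2*1/4)/3 = -1 + (1/3)*(-1/2) = -1 - 1/6 = -7/6 ≈ -1.1667)
R = 7 (R = (0 + 4) + 3 = 4 + 3 = 7)
t(c, T) = sqrt(T**2 + c**2)/4 (t(c, T) = sqrt(c**2 + T**2)/4 = sqrt(T**2 + c**2)/4)
(38 + t(R, -5))**2 = (38 + sqrt((-5)**2 + 7**2)/4)**2 = (38 + sqrt(25 + 49)/4)**2 = (38 + sqrt(74)/4)**2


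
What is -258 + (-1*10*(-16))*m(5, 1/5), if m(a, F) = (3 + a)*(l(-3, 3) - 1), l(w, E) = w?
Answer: -5378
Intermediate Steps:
m(a, F) = -12 - 4*a (m(a, F) = (3 + a)*(-3 - 1) = (3 + a)*(-4) = -12 - 4*a)
-258 + (-1*10*(-16))*m(5, 1/5) = -258 + (-1*10*(-16))*(-12 - 4*5) = -258 + (-10*(-16))*(-12 - 20) = -258 + 160*(-32) = -258 - 5120 = -5378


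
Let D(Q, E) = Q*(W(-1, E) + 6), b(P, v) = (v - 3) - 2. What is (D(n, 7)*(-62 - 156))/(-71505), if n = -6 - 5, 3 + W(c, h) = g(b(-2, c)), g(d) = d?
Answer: 2398/23835 ≈ 0.10061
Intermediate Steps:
b(P, v) = -5 + v (b(P, v) = (-3 + v) - 2 = -5 + v)
W(c, h) = -8 + c (W(c, h) = -3 + (-5 + c) = -8 + c)
n = -11
D(Q, E) = -3*Q (D(Q, E) = Q*((-8 - 1) + 6) = Q*(-9 + 6) = Q*(-3) = -3*Q)
(D(n, 7)*(-62 - 156))/(-71505) = ((-3*(-11))*(-62 - 156))/(-71505) = (33*(-218))*(-1/71505) = -7194*(-1/71505) = 2398/23835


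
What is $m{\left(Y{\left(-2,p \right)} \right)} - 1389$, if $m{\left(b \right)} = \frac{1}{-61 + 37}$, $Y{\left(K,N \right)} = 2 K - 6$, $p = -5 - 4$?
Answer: $- \frac{33337}{24} \approx -1389.0$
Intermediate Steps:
$p = -9$
$Y{\left(K,N \right)} = -6 + 2 K$
$m{\left(b \right)} = - \frac{1}{24}$ ($m{\left(b \right)} = \frac{1}{-24} = - \frac{1}{24}$)
$m{\left(Y{\left(-2,p \right)} \right)} - 1389 = - \frac{1}{24} - 1389 = - \frac{33337}{24}$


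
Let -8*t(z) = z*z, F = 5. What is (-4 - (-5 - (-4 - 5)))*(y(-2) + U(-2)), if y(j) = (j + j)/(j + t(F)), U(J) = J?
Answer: 400/41 ≈ 9.7561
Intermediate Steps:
t(z) = -z²/8 (t(z) = -z*z/8 = -z²/8)
y(j) = 2*j/(-25/8 + j) (y(j) = (j + j)/(j - ⅛*5²) = (2*j)/(j - ⅛*25) = (2*j)/(j - 25/8) = (2*j)/(-25/8 + j) = 2*j/(-25/8 + j))
(-4 - (-5 - (-4 - 5)))*(y(-2) + U(-2)) = (-4 - (-5 - (-4 - 5)))*(16*(-2)/(-25 + 8*(-2)) - 2) = (-4 - (-5 - 1*(-9)))*(16*(-2)/(-25 - 16) - 2) = (-4 - (-5 + 9))*(16*(-2)/(-41) - 2) = (-4 - 1*4)*(16*(-2)*(-1/41) - 2) = (-4 - 4)*(32/41 - 2) = -8*(-50/41) = 400/41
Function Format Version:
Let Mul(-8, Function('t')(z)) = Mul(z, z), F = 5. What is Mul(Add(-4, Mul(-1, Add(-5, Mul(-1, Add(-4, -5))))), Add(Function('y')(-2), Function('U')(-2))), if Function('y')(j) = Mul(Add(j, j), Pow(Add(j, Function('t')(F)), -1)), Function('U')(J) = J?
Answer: Rational(400, 41) ≈ 9.7561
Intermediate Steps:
Function('t')(z) = Mul(Rational(-1, 8), Pow(z, 2)) (Function('t')(z) = Mul(Rational(-1, 8), Mul(z, z)) = Mul(Rational(-1, 8), Pow(z, 2)))
Function('y')(j) = Mul(2, j, Pow(Add(Rational(-25, 8), j), -1)) (Function('y')(j) = Mul(Add(j, j), Pow(Add(j, Mul(Rational(-1, 8), Pow(5, 2))), -1)) = Mul(Mul(2, j), Pow(Add(j, Mul(Rational(-1, 8), 25)), -1)) = Mul(Mul(2, j), Pow(Add(j, Rational(-25, 8)), -1)) = Mul(Mul(2, j), Pow(Add(Rational(-25, 8), j), -1)) = Mul(2, j, Pow(Add(Rational(-25, 8), j), -1)))
Mul(Add(-4, Mul(-1, Add(-5, Mul(-1, Add(-4, -5))))), Add(Function('y')(-2), Function('U')(-2))) = Mul(Add(-4, Mul(-1, Add(-5, Mul(-1, Add(-4, -5))))), Add(Mul(16, -2, Pow(Add(-25, Mul(8, -2)), -1)), -2)) = Mul(Add(-4, Mul(-1, Add(-5, Mul(-1, -9)))), Add(Mul(16, -2, Pow(Add(-25, -16), -1)), -2)) = Mul(Add(-4, Mul(-1, Add(-5, 9))), Add(Mul(16, -2, Pow(-41, -1)), -2)) = Mul(Add(-4, Mul(-1, 4)), Add(Mul(16, -2, Rational(-1, 41)), -2)) = Mul(Add(-4, -4), Add(Rational(32, 41), -2)) = Mul(-8, Rational(-50, 41)) = Rational(400, 41)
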